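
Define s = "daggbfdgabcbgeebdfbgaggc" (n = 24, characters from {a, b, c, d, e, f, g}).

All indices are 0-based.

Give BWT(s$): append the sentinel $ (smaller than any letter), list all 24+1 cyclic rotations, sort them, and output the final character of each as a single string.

cgdgaegfcgb$bfegdbdbggbaa

rank  rotation                   last
    0  $daggbfdgabcbgeebdfbgaggc  c
    1  abcbgeebdfbgaggc$daggbfdg  g
    2  aggbfdgabcbgeebdfbgaggc$d  d
    3  aggc$daggbfdgabcbgeebdfbg  g
    4  bcbgeebdfbgaggc$daggbfdga  a
    5  bdfbgaggc$daggbfdgabcbgee  e
    6  bfdgabcbgeebdfbgaggc$dagg  g
    7  bgaggc$daggbfdgabcbgeebdf  f
    8  bgeebdfbgaggc$daggbfdgabc  c
    9  c$daggbfdgabcbgeebdfbgagg  g
   10  cbgeebdfbgaggc$daggbfdgab  b
   11  daggbfdgabcbgeebdfbgaggc$  $
   12  dfbgaggc$daggbfdgabcbgeeb  b
   13  dgabcbgeebdfbgaggc$daggbf  f
   14  ebdfbgaggc$daggbfdgabcbge  e
   15  eebdfbgaggc$daggbfdgabcbg  g
   16  fbgaggc$daggbfdgabcbgeebd  d
   17  fdgabcbgeebdfbgaggc$daggb  b
   18  gabcbgeebdfbgaggc$daggbfd  d
   19  gaggc$daggbfdgabcbgeebdfb  b
   20  gbfdgabcbgeebdfbgaggc$dag  g
   21  gc$daggbfdgabcbgeebdfbgag  g
   22  geebdfbgaggc$daggbfdgabcb  b
   23  ggbfdgabcbgeebdfbgaggc$da  a
   24  ggc$daggbfdgabcbgeebdfbga  a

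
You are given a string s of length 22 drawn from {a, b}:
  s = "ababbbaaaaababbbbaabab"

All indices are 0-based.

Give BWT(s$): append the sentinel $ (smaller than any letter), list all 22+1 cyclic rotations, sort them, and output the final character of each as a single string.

rank  rotation                 last
    0  $ababbbaaaaababbbbaabab  b
    1  aaaaababbbbaabab$ababbb  b
    2  aaaababbbbaabab$ababbba  a
    3  aaababbbbaabab$ababbbaa  a
    4  aabab$ababbbaaaaababbbb  b
    5  aababbbbaabab$ababbbaaa  a
    6  ab$ababbbaaaaababbbbaab  b
    7  abab$ababbbaaaaababbbba  a
    8  ababbbaaaaababbbbaabab$  $
    9  ababbbbaabab$ababbbaaaa  a
   10  abbbaaaaababbbbaabab$ab  b
   11  abbbbaabab$ababbbaaaaab  b
   12  b$ababbbaaaaababbbbaaba  a
   13  baaaaababbbbaabab$ababb  b
   14  baabab$ababbbaaaaababbb  b
   15  bab$ababbbaaaaababbbbaa  a
   16  babbbaaaaababbbbaabab$a  a
   17  babbbbaabab$ababbbaaaaa  a
   18  bbaaaaababbbbaabab$abab  b
   19  bbaabab$ababbbaaaaababb  b
   20  bbbaaaaababbbbaabab$aba  a
   21  bbbaabab$ababbbaaaaabab  b
   22  bbbbaabab$ababbbaaaaaba  a

bbaababa$abbabbaaabbaba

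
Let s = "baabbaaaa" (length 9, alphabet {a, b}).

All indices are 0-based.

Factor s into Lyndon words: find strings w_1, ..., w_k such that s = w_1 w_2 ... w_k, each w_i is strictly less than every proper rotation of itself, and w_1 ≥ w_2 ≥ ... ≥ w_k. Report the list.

["b", "aabb", "a", "a", "a", "a"]

emit factor 1: 'b' (i=0, period=1)
emit factor 2: 'aabb' (i=1, period=4)
emit factor 3: 'a' (i=5, period=1)
emit factor 4: 'a' (i=6, period=1)
emit factor 5: 'a' (i=7, period=1)
emit factor 6: 'a' (i=8, period=1)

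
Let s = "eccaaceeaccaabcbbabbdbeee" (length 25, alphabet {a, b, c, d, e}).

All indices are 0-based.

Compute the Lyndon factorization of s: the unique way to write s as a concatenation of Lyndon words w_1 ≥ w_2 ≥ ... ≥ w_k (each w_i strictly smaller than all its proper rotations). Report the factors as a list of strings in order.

["e", "c", "c", "aaceeacc", "aabcbbabbdbeee"]

emit factor 1: 'e' (i=0, period=1)
emit factor 2: 'c' (i=1, period=1)
emit factor 3: 'c' (i=2, period=1)
emit factor 4: 'aaceeacc' (i=3, period=8)
emit factor 5: 'aabcbbabbdbeee' (i=11, period=14)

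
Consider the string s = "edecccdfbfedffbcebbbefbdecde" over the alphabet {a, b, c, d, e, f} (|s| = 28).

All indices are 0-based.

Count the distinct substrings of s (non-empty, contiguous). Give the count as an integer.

372

sorted suffixes:
  #0 SA[0]=17  'bbbefbdecde'
  #1 SA[1]=18  'bbefbdecde'
  #2 SA[2]=14  'bcebbbefbdecde'
  #3 SA[3]=22  'bdecde'
  #4 SA[4]=19  'befbdecde'
  #5 SA[5]=8  'bfedffbcebbbefbdecde'
  #6 SA[6]=3  'cccdfbfedffbcebbbefbdecde'
  #7 SA[7]=4  'ccdfbfedffbcebbbefbdecde'
  #8 SA[8]=25  'cde'
  #9 SA[9]=5  'cdfbfedffbcebbbefbdecde'
  #10 SA[10]=15  'cebbbefbdecde'
  #11 SA[11]=26  'de'
  #12 SA[12]=1  'decccdfbfedffbcebbbefbdecde'
  #13 SA[13]=23  'decde'
  #14 SA[14]=6  'dfbfedffbcebbbefbdecde'
  #15 SA[15]=11  'dffbcebbbefbdecde'
  #16 SA[16]=27  'e'
  #17 SA[17]=16  'ebbbefbdecde'
  #18 SA[18]=2  'ecccdfbfedffbcebbbefbdecde'
  #19 SA[19]=24  'ecde'
  #20 SA[20]=0  'edecccdfbfedffbcebbbefbdecde'
  #21 SA[21]=10  'edffbcebbbefbdecde'
  #22 SA[22]=20  'efbdecde'
  #23 SA[23]=13  'fbcebbbefbdecde'
  #24 SA[24]=21  'fbdecde'
  #25 SA[25]=7  'fbfedffbcebbbefbdecde'
  #26 SA[26]=9  'fedffbcebbbefbdecde'
  #27 SA[27]=12  'ffbcebbbefbdecde'

SA = [17, 18, 14, 22, 19, 8, 3, 4, 25, 5, 15, 26, 1, 23, 6, 11, 27, 16, 2, 24, 0, 10, 20, 13, 21, 7, 9, 12]
[i] adj suffixes → lcp
  [1] 17/18 → 2 ('bb')
  [2] 18/14 → 1 ('b')
  [3] 14/22 → 1 ('b')
  [4] 22/19 → 1 ('b')
  [5] 19/8 → 1 ('b')
  [6] 8/3 → 0 ('')
  [7] 3/4 → 2 ('cc')
  [8] 4/25 → 1 ('c')
  [9] 25/5 → 2 ('cd')
  [10] 5/15 → 1 ('c')
  [11] 15/26 → 0 ('')
  [12] 26/1 → 2 ('de')
  [13] 1/23 → 3 ('dec')
  [14] 23/6 → 1 ('d')
  [15] 6/11 → 2 ('df')
  [16] 11/27 → 0 ('')
  [17] 27/16 → 1 ('e')
  [18] 16/2 → 1 ('e')
  [19] 2/24 → 2 ('ec')
  [20] 24/0 → 1 ('e')
  [21] 0/10 → 2 ('ed')
  [22] 10/20 → 1 ('e')
  [23] 20/13 → 0 ('')
  [24] 13/21 → 2 ('fb')
  [25] 21/7 → 2 ('fb')
  [26] 7/9 → 1 ('f')
  [27] 9/12 → 1 ('f')

n(n+1)/2 = 28·29/2 = 406
Σ LCP = 0 + 2 + 1 + 1 + 1 + 1 + 0 + 2 + 1 + 2 + 1 + 0 + 2 + 3 + 1 + 2 + 0 + 1 + 1 + 2 + 1 + 2 + 1 + 0 + 2 + 2 + 1 + 1 = 34
distinct = 406 − 34 = 372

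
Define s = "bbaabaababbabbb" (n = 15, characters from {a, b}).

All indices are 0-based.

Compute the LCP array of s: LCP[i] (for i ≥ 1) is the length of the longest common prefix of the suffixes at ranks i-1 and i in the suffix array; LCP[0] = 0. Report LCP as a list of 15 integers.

[0, 4, 1, 3, 2, 3, 0, 1, 5, 2, 4, 1, 2, 3, 2]

rank | idx | suffix
   0 |   2 | aabaababbabbb
   1 |   5 | aababbabbb
   2 |   3 | abaababbabbb
   3 |   6 | ababbabbb
   4 |   8 | abbabbb
   5 |  11 | abbb
   6 |  14 | b
   7 |   1 | baabaababbabbb
   8 |   4 | baababbabbb
   9 |   7 | babbabbb
  10 |  10 | babbb
  11 |  13 | bb
  12 |   0 | bbaabaababbabbb
  13 |   9 | bbabbb
  14 |  12 | bbb

SA = [2, 5, 3, 6, 8, 11, 14, 1, 4, 7, 10, 13, 0, 9, 12]
[i] adj suffixes → lcp
  [1] 2/5 → 4 ('aaba')
  [2] 5/3 → 1 ('a')
  [3] 3/6 → 3 ('aba')
  [4] 6/8 → 2 ('ab')
  [5] 8/11 → 3 ('abb')
  [6] 11/14 → 0 ('')
  [7] 14/1 → 1 ('b')
  [8] 1/4 → 5 ('baaba')
  [9] 4/7 → 2 ('ba')
  [10] 7/10 → 4 ('babb')
  [11] 10/13 → 1 ('b')
  [12] 13/0 → 2 ('bb')
  [13] 0/9 → 3 ('bba')
  [14] 9/12 → 2 ('bb')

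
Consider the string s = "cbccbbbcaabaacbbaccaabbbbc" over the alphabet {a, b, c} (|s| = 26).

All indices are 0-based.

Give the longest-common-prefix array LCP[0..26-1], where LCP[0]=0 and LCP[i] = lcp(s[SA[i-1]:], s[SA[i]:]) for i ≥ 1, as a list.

rank→(start, suffix):
  0 → (8, 'aabaacbbaccaabbbbc')
  1 → (19, 'aabbbbc')
  2 → (11, 'aacbbaccaabbbbc')
  3 → (9, 'abaacbbaccaabbbbc')
  4 → (20, 'abbbbc')
  5 → (12, 'acbbaccaabbbbc')
  6 → (16, 'accaabbbbc')
  7 → (10, 'baacbbaccaabbbbc')
  8 → (15, 'baccaabbbbc')
  9 → (14, 'bbaccaabbbbc')
  10 → (21, 'bbbbc')
  11 → (22, 'bbbc')
  12 → (4, 'bbbcaabaacbbaccaabbbbc')
  13 → (23, 'bbc')
  14 → (5, 'bbcaabaacbbaccaabbbbc')
  15 → (24, 'bc')
  16 → (6, 'bcaabaacbbaccaabbbbc')
  17 → (1, 'bccbbbcaabaacbbaccaabbbbc')
  18 → (25, 'c')
  19 → (7, 'caabaacbbaccaabbbbc')
  20 → (18, 'caabbbbc')
  21 → (13, 'cbbaccaabbbbc')
  22 → (3, 'cbbbcaabaacbbaccaabbbbc')
  23 → (0, 'cbccbbbcaabaacbbaccaabbbbc')
  24 → (17, 'ccaabbbbc')
  25 → (2, 'ccbbbcaabaacbbaccaabbbbc')

SA = [8, 19, 11, 9, 20, 12, 16, 10, 15, 14, 21, 22, 4, 23, 5, 24, 6, 1, 25, 7, 18, 13, 3, 0, 17, 2]
[i] adj suffixes → lcp
  [1] 8/19 → 3 ('aab')
  [2] 19/11 → 2 ('aa')
  [3] 11/9 → 1 ('a')
  [4] 9/20 → 2 ('ab')
  [5] 20/12 → 1 ('a')
  [6] 12/16 → 2 ('ac')
  [7] 16/10 → 0 ('')
  [8] 10/15 → 2 ('ba')
  [9] 15/14 → 1 ('b')
  [10] 14/21 → 2 ('bb')
  [11] 21/22 → 3 ('bbb')
  [12] 22/4 → 4 ('bbbc')
  [13] 4/23 → 2 ('bb')
  [14] 23/5 → 3 ('bbc')
  [15] 5/24 → 1 ('b')
  [16] 24/6 → 2 ('bc')
  [17] 6/1 → 2 ('bc')
  [18] 1/25 → 0 ('')
  [19] 25/7 → 1 ('c')
  [20] 7/18 → 4 ('caab')
  [21] 18/13 → 1 ('c')
  [22] 13/3 → 3 ('cbb')
  [23] 3/0 → 2 ('cb')
  [24] 0/17 → 1 ('c')
  [25] 17/2 → 2 ('cc')

[0, 3, 2, 1, 2, 1, 2, 0, 2, 1, 2, 3, 4, 2, 3, 1, 2, 2, 0, 1, 4, 1, 3, 2, 1, 2]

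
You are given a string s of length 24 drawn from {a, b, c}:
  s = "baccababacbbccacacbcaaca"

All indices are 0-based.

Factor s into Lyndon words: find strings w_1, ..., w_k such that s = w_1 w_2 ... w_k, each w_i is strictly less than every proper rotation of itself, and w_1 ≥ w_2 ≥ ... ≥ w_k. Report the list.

emit factor 1: 'b' (i=0, period=1)
emit factor 2: 'acc' (i=1, period=3)
emit factor 3: 'ababacbbccacacbc' (i=4, period=16)
emit factor 4: 'aac' (i=20, period=3)
emit factor 5: 'a' (i=23, period=1)

["b", "acc", "ababacbbccacacbc", "aac", "a"]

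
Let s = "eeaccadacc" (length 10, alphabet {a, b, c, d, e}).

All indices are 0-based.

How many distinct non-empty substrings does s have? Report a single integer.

sorted suffixes:
  #0 SA[0]=7  'acc'
  #1 SA[1]=2  'accadacc'
  #2 SA[2]=5  'adacc'
  #3 SA[3]=9  'c'
  #4 SA[4]=4  'cadacc'
  #5 SA[5]=8  'cc'
  #6 SA[6]=3  'ccadacc'
  #7 SA[7]=6  'dacc'
  #8 SA[8]=1  'eaccadacc'
  #9 SA[9]=0  'eeaccadacc'

SA = [7, 2, 5, 9, 4, 8, 3, 6, 1, 0]
rank  pair      lcp
   1  s[7:],s[2:]  3  'acc'
   2  s[2:],s[5:]  1  'a'
   3  s[5:],s[9:]  0  ''
   4  s[9:],s[4:]  1  'c'
   5  s[4:],s[8:]  1  'c'
   6  s[8:],s[3:]  2  'cc'
   7  s[3:],s[6:]  0  ''
   8  s[6:],s[1:]  0  ''
   9  s[1:],s[0:]  1  'e'

n(n+1)/2 = 10·11/2 = 55
Σ LCP = 0 + 3 + 1 + 0 + 1 + 1 + 2 + 0 + 0 + 1 = 9
distinct = 55 − 9 = 46

46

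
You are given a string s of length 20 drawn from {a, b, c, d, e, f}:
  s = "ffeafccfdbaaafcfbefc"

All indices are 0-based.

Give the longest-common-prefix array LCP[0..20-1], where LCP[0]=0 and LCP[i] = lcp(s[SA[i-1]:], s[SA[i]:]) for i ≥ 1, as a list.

sorted suffixes:
  #0 SA[0]=10  'aaafcfbefc'
  #1 SA[1]=11  'aafcfbefc'
  #2 SA[2]=3  'afccfdbaaafcfbefc'
  #3 SA[3]=12  'afcfbefc'
  #4 SA[4]=9  'baaafcfbefc'
  #5 SA[5]=16  'befc'
  #6 SA[6]=19  'c'
  #7 SA[7]=5  'ccfdbaaafcfbefc'
  #8 SA[8]=14  'cfbefc'
  #9 SA[9]=6  'cfdbaaafcfbefc'
  #10 SA[10]=8  'dbaaafcfbefc'
  #11 SA[11]=2  'eafccfdbaaafcfbefc'
  #12 SA[12]=17  'efc'
  #13 SA[13]=15  'fbefc'
  #14 SA[14]=18  'fc'
  #15 SA[15]=4  'fccfdbaaafcfbefc'
  #16 SA[16]=13  'fcfbefc'
  #17 SA[17]=7  'fdbaaafcfbefc'
  #18 SA[18]=1  'feafccfdbaaafcfbefc'
  #19 SA[19]=0  'ffeafccfdbaaafcfbefc'

SA = [10, 11, 3, 12, 9, 16, 19, 5, 14, 6, 8, 2, 17, 15, 18, 4, 13, 7, 1, 0]
[i] adj suffixes → lcp
  [1] 10/11 → 2 ('aa')
  [2] 11/3 → 1 ('a')
  [3] 3/12 → 3 ('afc')
  [4] 12/9 → 0 ('')
  [5] 9/16 → 1 ('b')
  [6] 16/19 → 0 ('')
  [7] 19/5 → 1 ('c')
  [8] 5/14 → 1 ('c')
  [9] 14/6 → 2 ('cf')
  [10] 6/8 → 0 ('')
  [11] 8/2 → 0 ('')
  [12] 2/17 → 1 ('e')
  [13] 17/15 → 0 ('')
  [14] 15/18 → 1 ('f')
  [15] 18/4 → 2 ('fc')
  [16] 4/13 → 2 ('fc')
  [17] 13/7 → 1 ('f')
  [18] 7/1 → 1 ('f')
  [19] 1/0 → 1 ('f')

[0, 2, 1, 3, 0, 1, 0, 1, 1, 2, 0, 0, 1, 0, 1, 2, 2, 1, 1, 1]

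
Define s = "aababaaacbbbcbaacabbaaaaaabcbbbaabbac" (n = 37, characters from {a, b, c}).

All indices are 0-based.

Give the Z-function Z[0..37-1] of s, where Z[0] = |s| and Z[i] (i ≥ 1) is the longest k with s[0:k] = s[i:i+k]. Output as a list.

[37, 1, 0, 1, 0, 2, 2, 1, 0, 0, 0, 0, 0, 0, 2, 1, 0, 1, 0, 0, 2, 2, 2, 2, 3, 1, 0, 0, 0, 0, 0, 3, 1, 0, 0, 1, 0]

Z[0]=37
i=1: outside box; Z[1]=1 grow→box=[1,2)
i=2: outside box; Z[2]=0
i=3: outside box; Z[3]=1 grow→box=[3,4)
i=4: outside box; Z[4]=0
i=5: outside box; Z[5]=2 grow→box=[5,7)
i=6: min(r-i=1, Z[1]=1)=1; Z[6]=2 grow→box=[6,8)
i=7: min(r-i=1, Z[1]=1)=1; Z[7]=1
i=8: outside box; Z[8]=0
i=9: outside box; Z[9]=0
i=10: outside box; Z[10]=0
i=11: outside box; Z[11]=0
i=12: outside box; Z[12]=0
i=13: outside box; Z[13]=0
i=14: outside box; Z[14]=2 grow→box=[14,16)
i=15: min(r-i=1, Z[1]=1)=1; Z[15]=1
i=16: outside box; Z[16]=0
i=17: outside box; Z[17]=1 grow→box=[17,18)
i=18: outside box; Z[18]=0
i=19: outside box; Z[19]=0
i=20: outside box; Z[20]=2 grow→box=[20,22)
i=21: min(r-i=1, Z[1]=1)=1; Z[21]=2 grow→box=[21,23)
i=22: min(r-i=1, Z[1]=1)=1; Z[22]=2 grow→box=[22,24)
i=23: min(r-i=1, Z[1]=1)=1; Z[23]=2 grow→box=[23,25)
i=24: min(r-i=1, Z[1]=1)=1; Z[24]=3 grow→box=[24,27)
i=25: min(r-i=2, Z[1]=1)=1; Z[25]=1
i=26: min(r-i=1, Z[2]=0)=0; Z[26]=0
i=27: outside box; Z[27]=0
i=28: outside box; Z[28]=0
i=29: outside box; Z[29]=0
i=30: outside box; Z[30]=0
i=31: outside box; Z[31]=3 grow→box=[31,34)
i=32: min(r-i=2, Z[1]=1)=1; Z[32]=1
i=33: min(r-i=1, Z[2]=0)=0; Z[33]=0
i=34: outside box; Z[34]=0
i=35: outside box; Z[35]=1 grow→box=[35,36)
i=36: outside box; Z[36]=0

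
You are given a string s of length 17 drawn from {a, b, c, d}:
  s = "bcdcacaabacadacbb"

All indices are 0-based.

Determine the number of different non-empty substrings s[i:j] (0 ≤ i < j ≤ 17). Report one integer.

rank→(start, suffix):
  0 → (6, 'aabacadacbb')
  1 → (7, 'abacadacbb')
  2 → (4, 'acaabacadacbb')
  3 → (9, 'acadacbb')
  4 → (13, 'acbb')
  5 → (11, 'adacbb')
  6 → (16, 'b')
  7 → (8, 'bacadacbb')
  8 → (15, 'bb')
  9 → (0, 'bcdcacaabacadacbb')
  10 → (5, 'caabacadacbb')
  11 → (3, 'cacaabacadacbb')
  12 → (10, 'cadacbb')
  13 → (14, 'cbb')
  14 → (1, 'cdcacaabacadacbb')
  15 → (12, 'dacbb')
  16 → (2, 'dcacaabacadacbb')

SA = [6, 7, 4, 9, 13, 11, 16, 8, 15, 0, 5, 3, 10, 14, 1, 12, 2]
i: (SA[i-1],SA[i]) lcp shared
  1: (6,7) 1 'a'
  2: (7,4) 1 'a'
  3: (4,9) 3 'aca'
  4: (9,13) 2 'ac'
  5: (13,11) 1 'a'
  6: (11,16) 0 ''
  7: (16,8) 1 'b'
  8: (8,15) 1 'b'
  9: (15,0) 1 'b'
  10: (0,5) 0 ''
  11: (5,3) 2 'ca'
  12: (3,10) 2 'ca'
  13: (10,14) 1 'c'
  14: (14,1) 1 'c'
  15: (1,12) 0 ''
  16: (12,2) 1 'd'

n(n+1)/2 = 17·18/2 = 153
Σ LCP = 0 + 1 + 1 + 3 + 2 + 1 + 0 + 1 + 1 + 1 + 0 + 2 + 2 + 1 + 1 + 0 + 1 = 18
distinct = 153 − 18 = 135

135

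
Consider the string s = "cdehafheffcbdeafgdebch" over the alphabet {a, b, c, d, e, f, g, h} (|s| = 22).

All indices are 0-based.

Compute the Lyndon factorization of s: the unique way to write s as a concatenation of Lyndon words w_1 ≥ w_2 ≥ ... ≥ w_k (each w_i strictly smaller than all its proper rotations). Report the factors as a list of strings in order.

emit factor 1: 'cdeh' (i=0, period=4)
emit factor 2: 'afheffcbde' (i=4, period=10)
emit factor 3: 'afgdebch' (i=14, period=8)

["cdeh", "afheffcbde", "afgdebch"]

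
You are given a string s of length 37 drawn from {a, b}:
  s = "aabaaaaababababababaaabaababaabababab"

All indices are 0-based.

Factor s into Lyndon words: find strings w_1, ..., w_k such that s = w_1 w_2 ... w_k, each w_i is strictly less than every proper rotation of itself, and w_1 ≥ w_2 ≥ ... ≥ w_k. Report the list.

emit factor 1: 'aab' (i=0, period=3)
emit factor 2: 'aaaaababababababaaabaababaabababab' (i=3, period=34)

["aab", "aaaaababababababaaabaababaabababab"]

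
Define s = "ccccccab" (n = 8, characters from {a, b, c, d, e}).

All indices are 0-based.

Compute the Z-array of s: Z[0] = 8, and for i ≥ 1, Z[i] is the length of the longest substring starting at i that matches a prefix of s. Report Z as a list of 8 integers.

Z[0]=8
i=1: fresh scan; Z[1]=5 scan→box=[1,6)
i=2: min(r-i=4, Z[1]=5)=4; Z[2]=4
i=3: min(r-i=3, Z[2]=4)=3; Z[3]=3
i=4: min(r-i=2, Z[3]=3)=2; Z[4]=2
i=5: min(r-i=1, Z[4]=2)=1; Z[5]=1
i=6: fresh scan; Z[6]=0
i=7: fresh scan; Z[7]=0

[8, 5, 4, 3, 2, 1, 0, 0]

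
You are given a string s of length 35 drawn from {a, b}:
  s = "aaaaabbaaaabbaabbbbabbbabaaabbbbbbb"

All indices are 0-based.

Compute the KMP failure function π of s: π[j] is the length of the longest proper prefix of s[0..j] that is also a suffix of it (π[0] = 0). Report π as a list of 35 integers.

[0, 1, 2, 3, 4, 0, 0, 1, 2, 3, 4, 0, 0, 1, 2, 0, 0, 0, 0, 1, 0, 0, 0, 1, 0, 1, 2, 3, 0, 0, 0, 0, 0, 0, 0]

π[0] = 0
j=1 s[j]='a': π[1]=1 (border 'a')
j=2 s[j]='a': π[2]=2 (border 'aa')
j=3 s[j]='a': π[3]=3 (border 'aaa')
j=4 s[j]='a': π[4]=4 (border 'aaaa')
j=5 s[j]='b': k: 4→3→2→1→0; π[5]=0 (border '')
j=6 s[j]='b': π[6]=0 (border '')
j=7 s[j]='a': π[7]=1 (border 'a')
j=8 s[j]='a': π[8]=2 (border 'aa')
j=9 s[j]='a': π[9]=3 (border 'aaa')
j=10 s[j]='a': π[10]=4 (border 'aaaa')
j=11 s[j]='b': k: 4→3→2→1→0; π[11]=0 (border '')
j=12 s[j]='b': π[12]=0 (border '')
j=13 s[j]='a': π[13]=1 (border 'a')
j=14 s[j]='a': π[14]=2 (border 'aa')
j=15 s[j]='b': k: 2→1→0; π[15]=0 (border '')
j=16 s[j]='b': π[16]=0 (border '')
j=17 s[j]='b': π[17]=0 (border '')
j=18 s[j]='b': π[18]=0 (border '')
j=19 s[j]='a': π[19]=1 (border 'a')
j=20 s[j]='b': k: 1→0; π[20]=0 (border '')
j=21 s[j]='b': π[21]=0 (border '')
j=22 s[j]='b': π[22]=0 (border '')
j=23 s[j]='a': π[23]=1 (border 'a')
j=24 s[j]='b': k: 1→0; π[24]=0 (border '')
j=25 s[j]='a': π[25]=1 (border 'a')
j=26 s[j]='a': π[26]=2 (border 'aa')
j=27 s[j]='a': π[27]=3 (border 'aaa')
j=28 s[j]='b': k: 3→2→1→0; π[28]=0 (border '')
j=29 s[j]='b': π[29]=0 (border '')
j=30 s[j]='b': π[30]=0 (border '')
j=31 s[j]='b': π[31]=0 (border '')
j=32 s[j]='b': π[32]=0 (border '')
j=33 s[j]='b': π[33]=0 (border '')
j=34 s[j]='b': π[34]=0 (border '')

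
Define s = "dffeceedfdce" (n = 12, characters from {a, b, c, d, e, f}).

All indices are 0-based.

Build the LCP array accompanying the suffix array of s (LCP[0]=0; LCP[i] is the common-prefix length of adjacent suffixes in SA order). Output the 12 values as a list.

rank | idx | suffix
   0 |  10 | ce
   1 |   4 | ceedfdce
   2 |   9 | dce
   3 |   7 | dfdce
   4 |   0 | dffeceedfdce
   5 |  11 | e
   6 |   3 | eceedfdce
   7 |   6 | edfdce
   8 |   5 | eedfdce
   9 |   8 | fdce
  10 |   2 | feceedfdce
  11 |   1 | ffeceedfdce

SA = [10, 4, 9, 7, 0, 11, 3, 6, 5, 8, 2, 1]
i: (SA[i-1],SA[i]) lcp shared
  1: (10,4) 2 'ce'
  2: (4,9) 0 ''
  3: (9,7) 1 'd'
  4: (7,0) 2 'df'
  5: (0,11) 0 ''
  6: (11,3) 1 'e'
  7: (3,6) 1 'e'
  8: (6,5) 1 'e'
  9: (5,8) 0 ''
  10: (8,2) 1 'f'
  11: (2,1) 1 'f'

[0, 2, 0, 1, 2, 0, 1, 1, 1, 0, 1, 1]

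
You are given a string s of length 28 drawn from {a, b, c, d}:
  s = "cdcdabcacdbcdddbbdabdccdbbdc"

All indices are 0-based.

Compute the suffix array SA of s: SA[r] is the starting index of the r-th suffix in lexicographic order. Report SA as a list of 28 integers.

[4, 18, 7, 15, 24, 5, 10, 16, 25, 19, 27, 6, 21, 2, 22, 8, 0, 11, 3, 17, 14, 23, 9, 26, 20, 1, 13, 12]

sorted suffixes:
  #0 SA[0]=4  'abcacdbcdddbbdabdccdbbdc'
  #1 SA[1]=18  'abdccdbbdc'
  #2 SA[2]=7  'acdbcdddbbdabdccdbbdc'
  #3 SA[3]=15  'bbdabdccdbbdc'
  #4 SA[4]=24  'bbdc'
  #5 SA[5]=5  'bcacdbcdddbbdabdccdbbdc'
  #6 SA[6]=10  'bcdddbbdabdccdbbdc'
  #7 SA[7]=16  'bdabdccdbbdc'
  #8 SA[8]=25  'bdc'
  #9 SA[9]=19  'bdccdbbdc'
  #10 SA[10]=27  'c'
  #11 SA[11]=6  'cacdbcdddbbdabdccdbbdc'
  #12 SA[12]=21  'ccdbbdc'
  #13 SA[13]=2  'cdabcacdbcdddbbdabdccdbbdc'
  #14 SA[14]=22  'cdbbdc'
  #15 SA[15]=8  'cdbcdddbbdabdccdbbdc'
  #16 SA[16]=0  'cdcdabcacdbcdddbbdabdccdbbdc'
  #17 SA[17]=11  'cdddbbdabdccdbbdc'
  #18 SA[18]=3  'dabcacdbcdddbbdabdccdbbdc'
  #19 SA[19]=17  'dabdccdbbdc'
  #20 SA[20]=14  'dbbdabdccdbbdc'
  #21 SA[21]=23  'dbbdc'
  #22 SA[22]=9  'dbcdddbbdabdccdbbdc'
  #23 SA[23]=26  'dc'
  #24 SA[24]=20  'dccdbbdc'
  #25 SA[25]=1  'dcdabcacdbcdddbbdabdccdbbdc'
  #26 SA[26]=13  'ddbbdabdccdbbdc'
  #27 SA[27]=12  'dddbbdabdccdbbdc'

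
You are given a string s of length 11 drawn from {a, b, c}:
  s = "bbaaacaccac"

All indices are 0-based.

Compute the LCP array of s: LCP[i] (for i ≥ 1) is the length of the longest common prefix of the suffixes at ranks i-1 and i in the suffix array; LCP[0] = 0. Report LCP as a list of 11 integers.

[0, 2, 1, 2, 2, 0, 1, 0, 1, 3, 1]

rank→(start, suffix):
  0 → (2, 'aaacaccac')
  1 → (3, 'aacaccac')
  2 → (9, 'ac')
  3 → (4, 'acaccac')
  4 → (6, 'accac')
  5 → (1, 'baaacaccac')
  6 → (0, 'bbaaacaccac')
  7 → (10, 'c')
  8 → (8, 'cac')
  9 → (5, 'caccac')
  10 → (7, 'ccac')

SA = [2, 3, 9, 4, 6, 1, 0, 10, 8, 5, 7]
i: (SA[i-1],SA[i]) lcp shared
  1: (2,3) 2 'aa'
  2: (3,9) 1 'a'
  3: (9,4) 2 'ac'
  4: (4,6) 2 'ac'
  5: (6,1) 0 ''
  6: (1,0) 1 'b'
  7: (0,10) 0 ''
  8: (10,8) 1 'c'
  9: (8,5) 3 'cac'
  10: (5,7) 1 'c'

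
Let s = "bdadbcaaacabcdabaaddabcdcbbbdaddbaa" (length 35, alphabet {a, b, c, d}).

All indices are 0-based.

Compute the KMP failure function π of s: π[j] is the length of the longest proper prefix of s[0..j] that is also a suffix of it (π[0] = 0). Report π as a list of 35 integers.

[0, 0, 0, 0, 1, 0, 0, 0, 0, 0, 0, 1, 0, 0, 0, 1, 0, 0, 0, 0, 0, 1, 0, 0, 0, 1, 1, 1, 2, 3, 4, 0, 1, 0, 0]

π[0] = 0
j=1 s[j]='d': π[1]=0 (border '')
j=2 s[j]='a': π[2]=0 (border '')
j=3 s[j]='d': π[3]=0 (border '')
j=4 s[j]='b': π[4]=1 (border 'b')
j=5 s[j]='c': k: 1→0; π[5]=0 (border '')
j=6 s[j]='a': π[6]=0 (border '')
j=7 s[j]='a': π[7]=0 (border '')
j=8 s[j]='a': π[8]=0 (border '')
j=9 s[j]='c': π[9]=0 (border '')
j=10 s[j]='a': π[10]=0 (border '')
j=11 s[j]='b': π[11]=1 (border 'b')
j=12 s[j]='c': k: 1→0; π[12]=0 (border '')
j=13 s[j]='d': π[13]=0 (border '')
j=14 s[j]='a': π[14]=0 (border '')
j=15 s[j]='b': π[15]=1 (border 'b')
j=16 s[j]='a': k: 1→0; π[16]=0 (border '')
j=17 s[j]='a': π[17]=0 (border '')
j=18 s[j]='d': π[18]=0 (border '')
j=19 s[j]='d': π[19]=0 (border '')
j=20 s[j]='a': π[20]=0 (border '')
j=21 s[j]='b': π[21]=1 (border 'b')
j=22 s[j]='c': k: 1→0; π[22]=0 (border '')
j=23 s[j]='d': π[23]=0 (border '')
j=24 s[j]='c': π[24]=0 (border '')
j=25 s[j]='b': π[25]=1 (border 'b')
j=26 s[j]='b': k: 1→0; π[26]=1 (border 'b')
j=27 s[j]='b': k: 1→0; π[27]=1 (border 'b')
j=28 s[j]='d': π[28]=2 (border 'bd')
j=29 s[j]='a': π[29]=3 (border 'bda')
j=30 s[j]='d': π[30]=4 (border 'bdad')
j=31 s[j]='d': k: 4→0; π[31]=0 (border '')
j=32 s[j]='b': π[32]=1 (border 'b')
j=33 s[j]='a': k: 1→0; π[33]=0 (border '')
j=34 s[j]='a': π[34]=0 (border '')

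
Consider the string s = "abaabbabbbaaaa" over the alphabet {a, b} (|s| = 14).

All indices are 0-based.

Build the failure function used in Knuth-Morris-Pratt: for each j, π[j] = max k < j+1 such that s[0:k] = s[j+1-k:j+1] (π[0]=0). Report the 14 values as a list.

π[0] = 0
j=1 s[j]='b': π[1]=0 (border '')
j=2 s[j]='a': π[2]=1 (border 'a')
j=3 s[j]='a': k: 1→0; π[3]=1 (border 'a')
j=4 s[j]='b': π[4]=2 (border 'ab')
j=5 s[j]='b': k: 2→0; π[5]=0 (border '')
j=6 s[j]='a': π[6]=1 (border 'a')
j=7 s[j]='b': π[7]=2 (border 'ab')
j=8 s[j]='b': k: 2→0; π[8]=0 (border '')
j=9 s[j]='b': π[9]=0 (border '')
j=10 s[j]='a': π[10]=1 (border 'a')
j=11 s[j]='a': k: 1→0; π[11]=1 (border 'a')
j=12 s[j]='a': k: 1→0; π[12]=1 (border 'a')
j=13 s[j]='a': k: 1→0; π[13]=1 (border 'a')

[0, 0, 1, 1, 2, 0, 1, 2, 0, 0, 1, 1, 1, 1]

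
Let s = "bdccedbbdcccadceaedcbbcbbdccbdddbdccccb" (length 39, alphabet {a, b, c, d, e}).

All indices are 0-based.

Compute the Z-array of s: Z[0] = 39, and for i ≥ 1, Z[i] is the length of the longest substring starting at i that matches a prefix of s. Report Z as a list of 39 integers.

Z[0]=39
i=1: outside box; Z[1]=0
i=2: outside box; Z[2]=0
i=3: outside box; Z[3]=0
i=4: outside box; Z[4]=0
i=5: outside box; Z[5]=0
i=6: outside box; Z[6]=1 grow→box=[6,7)
i=7: outside box; Z[7]=4 grow→box=[7,11)
i=8: min(r-i=3, Z[1]=0)=0; Z[8]=0
i=9: min(r-i=2, Z[2]=0)=0; Z[9]=0
i=10: min(r-i=1, Z[3]=0)=0; Z[10]=0
i=11: outside box; Z[11]=0
i=12: outside box; Z[12]=0
i=13: outside box; Z[13]=0
i=14: outside box; Z[14]=0
i=15: outside box; Z[15]=0
i=16: outside box; Z[16]=0
i=17: outside box; Z[17]=0
i=18: outside box; Z[18]=0
i=19: outside box; Z[19]=0
i=20: outside box; Z[20]=1 grow→box=[20,21)
i=21: outside box; Z[21]=1 grow→box=[21,22)
i=22: outside box; Z[22]=0
i=23: outside box; Z[23]=1 grow→box=[23,24)
i=24: outside box; Z[24]=4 grow→box=[24,28)
i=25: min(r-i=3, Z[1]=0)=0; Z[25]=0
i=26: min(r-i=2, Z[2]=0)=0; Z[26]=0
i=27: min(r-i=1, Z[3]=0)=0; Z[27]=0
i=28: outside box; Z[28]=2 grow→box=[28,30)
i=29: min(r-i=1, Z[1]=0)=0; Z[29]=0
i=30: outside box; Z[30]=0
i=31: outside box; Z[31]=0
i=32: outside box; Z[32]=4 grow→box=[32,36)
i=33: min(r-i=3, Z[1]=0)=0; Z[33]=0
i=34: min(r-i=2, Z[2]=0)=0; Z[34]=0
i=35: min(r-i=1, Z[3]=0)=0; Z[35]=0
i=36: outside box; Z[36]=0
i=37: outside box; Z[37]=0
i=38: outside box; Z[38]=1 grow→box=[38,39)

[39, 0, 0, 0, 0, 0, 1, 4, 0, 0, 0, 0, 0, 0, 0, 0, 0, 0, 0, 0, 1, 1, 0, 1, 4, 0, 0, 0, 2, 0, 0, 0, 4, 0, 0, 0, 0, 0, 1]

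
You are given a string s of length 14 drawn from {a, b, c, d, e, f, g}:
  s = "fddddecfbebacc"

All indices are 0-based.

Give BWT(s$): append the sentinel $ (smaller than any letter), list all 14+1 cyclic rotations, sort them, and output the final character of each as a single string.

rank  rotation         last
    0  $fddddecfbebacc  c
    1  acc$fddddecfbeb  b
    2  bacc$fddddecfbe  e
    3  bebacc$fddddecf  f
    4  c$fddddecfbebac  c
    5  cc$fddddecfbeba  a
    6  cfbebacc$fdddde  e
    7  ddddecfbebacc$f  f
    8  dddecfbebacc$fd  d
    9  ddecfbebacc$fdd  d
   10  decfbebacc$fddd  d
   11  ebacc$fddddecfb  b
   12  ecfbebacc$fdddd  d
   13  fbebacc$fddddec  c
   14  fddddecfbebacc$  $

cbefcaefdddbdc$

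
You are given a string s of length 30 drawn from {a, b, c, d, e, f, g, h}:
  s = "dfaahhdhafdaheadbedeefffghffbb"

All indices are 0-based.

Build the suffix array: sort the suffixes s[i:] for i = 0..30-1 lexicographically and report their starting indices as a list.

rank→(start, suffix):
  0 → (2, 'aahhdhafdaheadbedeefffghffbb')
  1 → (14, 'adbedeefffghffbb')
  2 → (8, 'afdaheadbedeefffghffbb')
  3 → (11, 'aheadbedeefffghffbb')
  4 → (3, 'ahhdhafdaheadbedeefffghffbb')
  5 → (29, 'b')
  6 → (28, 'bb')
  7 → (16, 'bedeefffghffbb')
  8 → (10, 'daheadbedeefffghffbb')
  9 → (15, 'dbedeefffghffbb')
  10 → (18, 'deefffghffbb')
  11 → (0, 'dfaahhdhafdaheadbedeefffghffbb')
  12 → (6, 'dhafdaheadbedeefffghffbb')
  13 → (13, 'eadbedeefffghffbb')
  14 → (17, 'edeefffghffbb')
  15 → (19, 'eefffghffbb')
  16 → (20, 'efffghffbb')
  17 → (1, 'faahhdhafdaheadbedeefffghffbb')
  18 → (27, 'fbb')
  19 → (9, 'fdaheadbedeefffghffbb')
  20 → (26, 'ffbb')
  21 → (21, 'fffghffbb')
  22 → (22, 'ffghffbb')
  23 → (23, 'fghffbb')
  24 → (24, 'ghffbb')
  25 → (7, 'hafdaheadbedeefffghffbb')
  26 → (5, 'hdhafdaheadbedeefffghffbb')
  27 → (12, 'headbedeefffghffbb')
  28 → (25, 'hffbb')
  29 → (4, 'hhdhafdaheadbedeefffghffbb')

[2, 14, 8, 11, 3, 29, 28, 16, 10, 15, 18, 0, 6, 13, 17, 19, 20, 1, 27, 9, 26, 21, 22, 23, 24, 7, 5, 12, 25, 4]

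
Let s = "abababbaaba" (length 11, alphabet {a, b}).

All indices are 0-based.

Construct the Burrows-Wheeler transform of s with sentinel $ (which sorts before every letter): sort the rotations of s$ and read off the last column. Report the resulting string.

abba$bbabaaa

rank  rotation      last
    0  $abababbaaba  a
    1  a$abababbaab  b
    2  aaba$abababb  b
    3  aba$abababba  a
    4  abababbaaba$  $
    5  ababbaaba$ab  b
    6  abbaaba$abab  b
    7  ba$abababbaa  a
    8  baaba$ababab  b
    9  bababbaaba$a  a
   10  babbaaba$aba  a
   11  bbaaba$ababa  a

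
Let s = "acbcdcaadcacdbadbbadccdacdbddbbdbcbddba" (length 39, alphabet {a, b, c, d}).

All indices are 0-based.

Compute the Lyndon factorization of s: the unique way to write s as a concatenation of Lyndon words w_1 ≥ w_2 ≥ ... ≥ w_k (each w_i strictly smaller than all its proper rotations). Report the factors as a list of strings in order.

emit factor 1: 'acbcdc' (i=0, period=6)
emit factor 2: 'aadcacdbadbbadccdacdbddbbdbcbddb' (i=6, period=32)
emit factor 3: 'a' (i=38, period=1)

["acbcdc", "aadcacdbadbbadccdacdbddbbdbcbddb", "a"]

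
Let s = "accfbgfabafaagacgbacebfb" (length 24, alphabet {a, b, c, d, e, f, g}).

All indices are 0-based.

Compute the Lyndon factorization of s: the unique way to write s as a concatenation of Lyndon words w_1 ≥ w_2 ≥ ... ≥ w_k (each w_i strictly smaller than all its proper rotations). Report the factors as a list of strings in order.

["accfbgf", "abaf", "aagacgbacebfb"]

emit factor 1: 'accfbgf' (i=0, period=7)
emit factor 2: 'abaf' (i=7, period=4)
emit factor 3: 'aagacgbacebfb' (i=11, period=13)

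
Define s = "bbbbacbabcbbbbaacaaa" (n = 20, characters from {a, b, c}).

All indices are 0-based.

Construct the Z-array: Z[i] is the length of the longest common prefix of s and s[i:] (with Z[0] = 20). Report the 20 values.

Z[0]=20
i=1: fresh scan; Z[1]=3 grow→box=[1,4)
i=2: min(r-i=2, Z[1]=3)=2; Z[2]=2
i=3: min(r-i=1, Z[2]=2)=1; Z[3]=1
i=4: fresh scan; Z[4]=0
i=5: fresh scan; Z[5]=0
i=6: fresh scan; Z[6]=1 grow→box=[6,7)
i=7: fresh scan; Z[7]=0
i=8: fresh scan; Z[8]=1 grow→box=[8,9)
i=9: fresh scan; Z[9]=0
i=10: fresh scan; Z[10]=5 grow→box=[10,15)
i=11: min(r-i=4, Z[1]=3)=3; Z[11]=3
i=12: min(r-i=3, Z[2]=2)=2; Z[12]=2
i=13: min(r-i=2, Z[3]=1)=1; Z[13]=1
i=14: min(r-i=1, Z[4]=0)=0; Z[14]=0
i=15: fresh scan; Z[15]=0
i=16: fresh scan; Z[16]=0
i=17: fresh scan; Z[17]=0
i=18: fresh scan; Z[18]=0
i=19: fresh scan; Z[19]=0

[20, 3, 2, 1, 0, 0, 1, 0, 1, 0, 5, 3, 2, 1, 0, 0, 0, 0, 0, 0]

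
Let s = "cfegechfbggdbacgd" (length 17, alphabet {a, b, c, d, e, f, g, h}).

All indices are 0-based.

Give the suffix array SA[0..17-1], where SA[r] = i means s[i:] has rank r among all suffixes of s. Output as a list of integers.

[13, 12, 8, 0, 14, 5, 16, 11, 4, 2, 7, 1, 15, 10, 3, 9, 6]

sorted suffixes:
  #0 SA[0]=13  'acgd'
  #1 SA[1]=12  'bacgd'
  #2 SA[2]=8  'bggdbacgd'
  #3 SA[3]=0  'cfegechfbggdbacgd'
  #4 SA[4]=14  'cgd'
  #5 SA[5]=5  'chfbggdbacgd'
  #6 SA[6]=16  'd'
  #7 SA[7]=11  'dbacgd'
  #8 SA[8]=4  'echfbggdbacgd'
  #9 SA[9]=2  'egechfbggdbacgd'
  #10 SA[10]=7  'fbggdbacgd'
  #11 SA[11]=1  'fegechfbggdbacgd'
  #12 SA[12]=15  'gd'
  #13 SA[13]=10  'gdbacgd'
  #14 SA[14]=3  'gechfbggdbacgd'
  #15 SA[15]=9  'ggdbacgd'
  #16 SA[16]=6  'hfbggdbacgd'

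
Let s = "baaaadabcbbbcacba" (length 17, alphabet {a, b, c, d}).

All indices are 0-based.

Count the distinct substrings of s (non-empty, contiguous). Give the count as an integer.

133

rank | idx | suffix
   0 |  16 | a
   1 |   1 | aaaadabcbbbcacba
   2 |   2 | aaadabcbbbcacba
   3 |   3 | aadabcbbbcacba
   4 |   6 | abcbbbcacba
   5 |  13 | acba
   6 |   4 | adabcbbbcacba
   7 |  15 | ba
   8 |   0 | baaaadabcbbbcacba
   9 |   9 | bbbcacba
  10 |  10 | bbcacba
  11 |  11 | bcacba
  12 |   7 | bcbbbcacba
  13 |  12 | cacba
  14 |  14 | cba
  15 |   8 | cbbbcacba
  16 |   5 | dabcbbbcacba

SA = [16, 1, 2, 3, 6, 13, 4, 15, 0, 9, 10, 11, 7, 12, 14, 8, 5]
[i] adj suffixes → lcp
  [1] 16/1 → 1 ('a')
  [2] 1/2 → 3 ('aaa')
  [3] 2/3 → 2 ('aa')
  [4] 3/6 → 1 ('a')
  [5] 6/13 → 1 ('a')
  [6] 13/4 → 1 ('a')
  [7] 4/15 → 0 ('')
  [8] 15/0 → 2 ('ba')
  [9] 0/9 → 1 ('b')
  [10] 9/10 → 2 ('bb')
  [11] 10/11 → 1 ('b')
  [12] 11/7 → 2 ('bc')
  [13] 7/12 → 0 ('')
  [14] 12/14 → 1 ('c')
  [15] 14/8 → 2 ('cb')
  [16] 8/5 → 0 ('')

n(n+1)/2 = 17·18/2 = 153
Σ LCP = 0 + 1 + 3 + 2 + 1 + 1 + 1 + 0 + 2 + 1 + 2 + 1 + 2 + 0 + 1 + 2 + 0 = 20
distinct = 153 − 20 = 133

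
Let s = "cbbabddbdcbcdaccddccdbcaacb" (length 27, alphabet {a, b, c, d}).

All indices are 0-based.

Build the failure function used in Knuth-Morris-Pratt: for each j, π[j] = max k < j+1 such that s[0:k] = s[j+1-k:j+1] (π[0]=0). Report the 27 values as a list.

[0, 0, 0, 0, 0, 0, 0, 0, 0, 1, 2, 1, 0, 0, 1, 1, 0, 0, 1, 1, 0, 0, 1, 0, 0, 1, 2]

π[0] = 0
j=1 s[j]='b': π[1]=0 (border '')
j=2 s[j]='b': π[2]=0 (border '')
j=3 s[j]='a': π[3]=0 (border '')
j=4 s[j]='b': π[4]=0 (border '')
j=5 s[j]='d': π[5]=0 (border '')
j=6 s[j]='d': π[6]=0 (border '')
j=7 s[j]='b': π[7]=0 (border '')
j=8 s[j]='d': π[8]=0 (border '')
j=9 s[j]='c': π[9]=1 (border 'c')
j=10 s[j]='b': π[10]=2 (border 'cb')
j=11 s[j]='c': k: 2→0; π[11]=1 (border 'c')
j=12 s[j]='d': k: 1→0; π[12]=0 (border '')
j=13 s[j]='a': π[13]=0 (border '')
j=14 s[j]='c': π[14]=1 (border 'c')
j=15 s[j]='c': k: 1→0; π[15]=1 (border 'c')
j=16 s[j]='d': k: 1→0; π[16]=0 (border '')
j=17 s[j]='d': π[17]=0 (border '')
j=18 s[j]='c': π[18]=1 (border 'c')
j=19 s[j]='c': k: 1→0; π[19]=1 (border 'c')
j=20 s[j]='d': k: 1→0; π[20]=0 (border '')
j=21 s[j]='b': π[21]=0 (border '')
j=22 s[j]='c': π[22]=1 (border 'c')
j=23 s[j]='a': k: 1→0; π[23]=0 (border '')
j=24 s[j]='a': π[24]=0 (border '')
j=25 s[j]='c': π[25]=1 (border 'c')
j=26 s[j]='b': π[26]=2 (border 'cb')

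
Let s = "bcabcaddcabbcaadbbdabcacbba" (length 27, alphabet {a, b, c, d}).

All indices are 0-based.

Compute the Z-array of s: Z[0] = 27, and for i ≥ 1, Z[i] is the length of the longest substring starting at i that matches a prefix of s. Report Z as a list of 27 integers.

[27, 0, 0, 3, 0, 0, 0, 0, 0, 0, 1, 3, 0, 0, 0, 0, 1, 1, 0, 0, 3, 0, 0, 0, 1, 1, 0]

Z[0]=27
i=1: fresh scan; Z[1]=0
i=2: fresh scan; Z[2]=0
i=3: fresh scan; Z[3]=3 extend→box=[3,6)
i=4: min(r-i=2, Z[1]=0)=0; Z[4]=0
i=5: min(r-i=1, Z[2]=0)=0; Z[5]=0
i=6: fresh scan; Z[6]=0
i=7: fresh scan; Z[7]=0
i=8: fresh scan; Z[8]=0
i=9: fresh scan; Z[9]=0
i=10: fresh scan; Z[10]=1 extend→box=[10,11)
i=11: fresh scan; Z[11]=3 extend→box=[11,14)
i=12: min(r-i=2, Z[1]=0)=0; Z[12]=0
i=13: min(r-i=1, Z[2]=0)=0; Z[13]=0
i=14: fresh scan; Z[14]=0
i=15: fresh scan; Z[15]=0
i=16: fresh scan; Z[16]=1 extend→box=[16,17)
i=17: fresh scan; Z[17]=1 extend→box=[17,18)
i=18: fresh scan; Z[18]=0
i=19: fresh scan; Z[19]=0
i=20: fresh scan; Z[20]=3 extend→box=[20,23)
i=21: min(r-i=2, Z[1]=0)=0; Z[21]=0
i=22: min(r-i=1, Z[2]=0)=0; Z[22]=0
i=23: fresh scan; Z[23]=0
i=24: fresh scan; Z[24]=1 extend→box=[24,25)
i=25: fresh scan; Z[25]=1 extend→box=[25,26)
i=26: fresh scan; Z[26]=0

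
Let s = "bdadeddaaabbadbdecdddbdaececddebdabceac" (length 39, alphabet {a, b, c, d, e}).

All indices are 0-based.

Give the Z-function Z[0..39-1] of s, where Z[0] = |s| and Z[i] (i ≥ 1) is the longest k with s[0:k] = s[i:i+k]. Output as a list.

Z[0]=39
i=1: outside box; Z[1]=0
i=2: outside box; Z[2]=0
i=3: outside box; Z[3]=0
i=4: outside box; Z[4]=0
i=5: outside box; Z[5]=0
i=6: outside box; Z[6]=0
i=7: outside box; Z[7]=0
i=8: outside box; Z[8]=0
i=9: outside box; Z[9]=0
i=10: outside box; Z[10]=1 extend→box=[10,11)
i=11: outside box; Z[11]=1 extend→box=[11,12)
i=12: outside box; Z[12]=0
i=13: outside box; Z[13]=0
i=14: outside box; Z[14]=2 extend→box=[14,16)
i=15: min(r-i=1, Z[1]=0)=0; Z[15]=0
i=16: outside box; Z[16]=0
i=17: outside box; Z[17]=0
i=18: outside box; Z[18]=0
i=19: outside box; Z[19]=0
i=20: outside box; Z[20]=0
i=21: outside box; Z[21]=3 extend→box=[21,24)
i=22: min(r-i=2, Z[1]=0)=0; Z[22]=0
i=23: min(r-i=1, Z[2]=0)=0; Z[23]=0
i=24: outside box; Z[24]=0
i=25: outside box; Z[25]=0
i=26: outside box; Z[26]=0
i=27: outside box; Z[27]=0
i=28: outside box; Z[28]=0
i=29: outside box; Z[29]=0
i=30: outside box; Z[30]=0
i=31: outside box; Z[31]=3 extend→box=[31,34)
i=32: min(r-i=2, Z[1]=0)=0; Z[32]=0
i=33: min(r-i=1, Z[2]=0)=0; Z[33]=0
i=34: outside box; Z[34]=1 extend→box=[34,35)
i=35: outside box; Z[35]=0
i=36: outside box; Z[36]=0
i=37: outside box; Z[37]=0
i=38: outside box; Z[38]=0

[39, 0, 0, 0, 0, 0, 0, 0, 0, 0, 1, 1, 0, 0, 2, 0, 0, 0, 0, 0, 0, 3, 0, 0, 0, 0, 0, 0, 0, 0, 0, 3, 0, 0, 1, 0, 0, 0, 0]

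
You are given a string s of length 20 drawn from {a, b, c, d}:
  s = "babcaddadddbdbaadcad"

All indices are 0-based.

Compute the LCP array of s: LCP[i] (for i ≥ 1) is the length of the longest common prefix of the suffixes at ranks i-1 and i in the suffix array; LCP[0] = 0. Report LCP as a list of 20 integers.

[0, 1, 1, 2, 2, 3, 0, 2, 1, 1, 0, 3, 0, 1, 1, 2, 1, 1, 2, 2]

rank→(start, suffix):
  0 → (14, 'aadcad')
  1 → (1, 'abcaddadddbdbaadcad')
  2 → (18, 'ad')
  3 → (15, 'adcad')
  4 → (4, 'addadddbdbaadcad')
  5 → (7, 'adddbdbaadcad')
  6 → (13, 'baadcad')
  7 → (0, 'babcaddadddbdbaadcad')
  8 → (2, 'bcaddadddbdbaadcad')
  9 → (11, 'bdbaadcad')
  10 → (17, 'cad')
  11 → (3, 'caddadddbdbaadcad')
  12 → (19, 'd')
  13 → (6, 'dadddbdbaadcad')
  14 → (12, 'dbaadcad')
  15 → (10, 'dbdbaadcad')
  16 → (16, 'dcad')
  17 → (5, 'ddadddbdbaadcad')
  18 → (9, 'ddbdbaadcad')
  19 → (8, 'dddbdbaadcad')

SA = [14, 1, 18, 15, 4, 7, 13, 0, 2, 11, 17, 3, 19, 6, 12, 10, 16, 5, 9, 8]
[i] adj suffixes → lcp
  [1] 14/1 → 1 ('a')
  [2] 1/18 → 1 ('a')
  [3] 18/15 → 2 ('ad')
  [4] 15/4 → 2 ('ad')
  [5] 4/7 → 3 ('add')
  [6] 7/13 → 0 ('')
  [7] 13/0 → 2 ('ba')
  [8] 0/2 → 1 ('b')
  [9] 2/11 → 1 ('b')
  [10] 11/17 → 0 ('')
  [11] 17/3 → 3 ('cad')
  [12] 3/19 → 0 ('')
  [13] 19/6 → 1 ('d')
  [14] 6/12 → 1 ('d')
  [15] 12/10 → 2 ('db')
  [16] 10/16 → 1 ('d')
  [17] 16/5 → 1 ('d')
  [18] 5/9 → 2 ('dd')
  [19] 9/8 → 2 ('dd')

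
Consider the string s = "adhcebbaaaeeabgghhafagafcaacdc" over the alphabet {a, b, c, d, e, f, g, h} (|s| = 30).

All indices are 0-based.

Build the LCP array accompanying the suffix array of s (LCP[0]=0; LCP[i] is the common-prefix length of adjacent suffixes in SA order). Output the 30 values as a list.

[0, 2, 2, 1, 1, 1, 1, 1, 2, 1, 0, 1, 1, 0, 1, 1, 1, 0, 1, 0, 1, 1, 0, 1, 0, 1, 1, 0, 1, 1]

rank→(start, suffix):
  0 → (7, 'aaaeeabgghhafagafcaacdc')
  1 → (25, 'aacdc')
  2 → (8, 'aaeeabgghhafagafcaacdc')
  3 → (12, 'abgghhafagafcaacdc')
  4 → (26, 'acdc')
  5 → (0, 'adhcebbaaaeeabgghhafagafcaacdc')
  6 → (9, 'aeeabgghhafagafcaacdc')
  7 → (18, 'afagafcaacdc')
  8 → (22, 'afcaacdc')
  9 → (20, 'agafcaacdc')
  10 → (6, 'baaaeeabgghhafagafcaacdc')
  11 → (5, 'bbaaaeeabgghhafagafcaacdc')
  12 → (13, 'bgghhafagafcaacdc')
  13 → (29, 'c')
  14 → (24, 'caacdc')
  15 → (27, 'cdc')
  16 → (3, 'cebbaaaeeabgghhafagafcaacdc')
  17 → (28, 'dc')
  18 → (1, 'dhcebbaaaeeabgghhafagafcaacdc')
  19 → (11, 'eabgghhafagafcaacdc')
  20 → (4, 'ebbaaaeeabgghhafagafcaacdc')
  21 → (10, 'eeabgghhafagafcaacdc')
  22 → (19, 'fagafcaacdc')
  23 → (23, 'fcaacdc')
  24 → (21, 'gafcaacdc')
  25 → (14, 'gghhafagafcaacdc')
  26 → (15, 'ghhafagafcaacdc')
  27 → (17, 'hafagafcaacdc')
  28 → (2, 'hcebbaaaeeabgghhafagafcaacdc')
  29 → (16, 'hhafagafcaacdc')

SA = [7, 25, 8, 12, 26, 0, 9, 18, 22, 20, 6, 5, 13, 29, 24, 27, 3, 28, 1, 11, 4, 10, 19, 23, 21, 14, 15, 17, 2, 16]
rank  pair      lcp
   1  s[7:],s[25:]  2  'aa'
   2  s[25:],s[8:]  2  'aa'
   3  s[8:],s[12:]  1  'a'
   4  s[12:],s[26:]  1  'a'
   5  s[26:],s[0:]  1  'a'
   6  s[0:],s[9:]  1  'a'
   7  s[9:],s[18:]  1  'a'
   8  s[18:],s[22:]  2  'af'
   9  s[22:],s[20:]  1  'a'
  10  s[20:],s[6:]  0  ''
  11  s[6:],s[5:]  1  'b'
  12  s[5:],s[13:]  1  'b'
  13  s[13:],s[29:]  0  ''
  14  s[29:],s[24:]  1  'c'
  15  s[24:],s[27:]  1  'c'
  16  s[27:],s[3:]  1  'c'
  17  s[3:],s[28:]  0  ''
  18  s[28:],s[1:]  1  'd'
  19  s[1:],s[11:]  0  ''
  20  s[11:],s[4:]  1  'e'
  21  s[4:],s[10:]  1  'e'
  22  s[10:],s[19:]  0  ''
  23  s[19:],s[23:]  1  'f'
  24  s[23:],s[21:]  0  ''
  25  s[21:],s[14:]  1  'g'
  26  s[14:],s[15:]  1  'g'
  27  s[15:],s[17:]  0  ''
  28  s[17:],s[2:]  1  'h'
  29  s[2:],s[16:]  1  'h'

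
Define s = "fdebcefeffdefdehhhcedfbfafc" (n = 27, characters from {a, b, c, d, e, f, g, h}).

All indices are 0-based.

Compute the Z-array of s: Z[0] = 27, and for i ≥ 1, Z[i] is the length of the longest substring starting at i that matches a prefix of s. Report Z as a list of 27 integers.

Z[0]=27
i=1: i≥r, start 0; Z[1]=0
i=2: i≥r, start 0; Z[2]=0
i=3: i≥r, start 0; Z[3]=0
i=4: i≥r, start 0; Z[4]=0
i=5: i≥r, start 0; Z[5]=0
i=6: i≥r, start 0; Z[6]=1 scan→box=[6,7)
i=7: i≥r, start 0; Z[7]=0
i=8: i≥r, start 0; Z[8]=1 scan→box=[8,9)
i=9: i≥r, start 0; Z[9]=3 scan→box=[9,12)
i=10: min(r-i=2, Z[1]=0)=0; Z[10]=0
i=11: min(r-i=1, Z[2]=0)=0; Z[11]=0
i=12: i≥r, start 0; Z[12]=3 scan→box=[12,15)
i=13: min(r-i=2, Z[1]=0)=0; Z[13]=0
i=14: min(r-i=1, Z[2]=0)=0; Z[14]=0
i=15: i≥r, start 0; Z[15]=0
i=16: i≥r, start 0; Z[16]=0
i=17: i≥r, start 0; Z[17]=0
i=18: i≥r, start 0; Z[18]=0
i=19: i≥r, start 0; Z[19]=0
i=20: i≥r, start 0; Z[20]=0
i=21: i≥r, start 0; Z[21]=1 scan→box=[21,22)
i=22: i≥r, start 0; Z[22]=0
i=23: i≥r, start 0; Z[23]=1 scan→box=[23,24)
i=24: i≥r, start 0; Z[24]=0
i=25: i≥r, start 0; Z[25]=1 scan→box=[25,26)
i=26: i≥r, start 0; Z[26]=0

[27, 0, 0, 0, 0, 0, 1, 0, 1, 3, 0, 0, 3, 0, 0, 0, 0, 0, 0, 0, 0, 1, 0, 1, 0, 1, 0]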